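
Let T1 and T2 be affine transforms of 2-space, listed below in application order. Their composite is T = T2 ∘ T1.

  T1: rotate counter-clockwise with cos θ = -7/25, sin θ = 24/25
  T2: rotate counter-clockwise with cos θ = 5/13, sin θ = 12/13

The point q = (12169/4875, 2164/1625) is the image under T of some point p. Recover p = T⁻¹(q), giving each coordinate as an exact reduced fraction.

p = (-7/3, -8/5)

T1 = [-7/25 -24/25 0; 24/25 -7/25 0; 0 0 1]
T2·T1 = [-323/325 -36/325 0; 36/325 -323/325 0; 0 0 1]
det M = 1; M⁻¹ = [-323/325 36/325 0; -36/325 -323/325 0; 0 0 1]
M⁻¹ · (12169/4875, 2164/1625)ᵀ = (-7/3, -8/5)ᵀ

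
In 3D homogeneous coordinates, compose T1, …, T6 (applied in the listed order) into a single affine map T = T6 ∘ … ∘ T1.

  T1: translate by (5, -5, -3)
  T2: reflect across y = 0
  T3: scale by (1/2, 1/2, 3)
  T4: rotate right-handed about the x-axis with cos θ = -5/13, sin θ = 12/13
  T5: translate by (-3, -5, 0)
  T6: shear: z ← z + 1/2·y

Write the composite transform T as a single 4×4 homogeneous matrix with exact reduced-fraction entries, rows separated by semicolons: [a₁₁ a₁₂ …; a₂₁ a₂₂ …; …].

T = [1/2 0 0 -1/2; 0 5/26 -36/13 61/26; 0 -19/52 -33/13 361/52; 0 0 0 1]

T1 = [1 0 0 5; 0 1 0 -5; 0 0 1 -3; 0 0 0 1]
T2·T1 = [1 0 0 5; 0 -1 0 5; 0 0 1 -3; 0 0 0 1]
T3·…·T1 = [1/2 0 0 5/2; 0 -1/2 0 5/2; 0 0 3 -9; 0 0 0 1]
T4·…·T1 = [1/2 0 0 5/2; 0 5/26 -36/13 191/26; 0 -6/13 -15/13 75/13; 0 0 0 1]
T5·…·T1 = [1/2 0 0 -1/2; 0 5/26 -36/13 61/26; 0 -6/13 -15/13 75/13; 0 0 0 1]
T6·…·T1 = [1/2 0 0 -1/2; 0 5/26 -36/13 61/26; 0 -19/52 -33/13 361/52; 0 0 0 1]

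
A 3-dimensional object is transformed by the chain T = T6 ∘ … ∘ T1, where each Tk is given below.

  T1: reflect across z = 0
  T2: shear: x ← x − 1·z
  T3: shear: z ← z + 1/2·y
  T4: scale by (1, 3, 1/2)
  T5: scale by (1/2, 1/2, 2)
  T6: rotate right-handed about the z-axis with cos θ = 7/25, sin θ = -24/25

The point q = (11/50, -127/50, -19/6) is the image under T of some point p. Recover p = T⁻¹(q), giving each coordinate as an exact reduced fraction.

T1 = [1 0 0 0; 0 1 0 0; 0 0 -1 0; 0 0 0 1]
T2·T1 = [1 0 1 0; 0 1 0 0; 0 0 -1 0; 0 0 0 1]
T3·…·T1 = [1 0 1 0; 0 1 0 0; 0 1/2 -1 0; 0 0 0 1]
T4·…·T1 = [1 0 1 0; 0 3 0 0; 0 1/4 -1/2 0; 0 0 0 1]
T5·…·T1 = [1/2 0 1/2 0; 0 3/2 0 0; 0 1/2 -1 0; 0 0 0 1]
T6·…·T1 = [7/50 36/25 7/50 0; -12/25 21/50 -12/25 0; 0 1/2 -1 0; 0 0 0 1]
det M = -3/4; M⁻¹ = [6/25 -151/75 1 0; 16/25 14/75 0 0; 8/25 7/75 -1 0; 0 0 0 1]
M⁻¹ · (11/50, -127/50, -19/6)ᵀ = (2, -1/3, 3)ᵀ

p = (2, -1/3, 3)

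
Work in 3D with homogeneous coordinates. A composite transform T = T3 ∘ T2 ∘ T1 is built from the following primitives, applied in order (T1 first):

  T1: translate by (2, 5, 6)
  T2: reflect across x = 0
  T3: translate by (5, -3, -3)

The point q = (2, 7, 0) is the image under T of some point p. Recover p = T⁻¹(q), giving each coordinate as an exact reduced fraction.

p = (1, 5, -3)

T1 = [1 0 0 2; 0 1 0 5; 0 0 1 6; 0 0 0 1]
T2·T1 = [-1 0 0 -2; 0 1 0 5; 0 0 1 6; 0 0 0 1]
T3·…·T1 = [-1 0 0 3; 0 1 0 2; 0 0 1 3; 0 0 0 1]
det M = -1; M⁻¹ = [-1 0 0 3; 0 1 0 -2; 0 0 1 -3; 0 0 0 1]
M⁻¹ · (2, 7, 0)ᵀ = (1, 5, -3)ᵀ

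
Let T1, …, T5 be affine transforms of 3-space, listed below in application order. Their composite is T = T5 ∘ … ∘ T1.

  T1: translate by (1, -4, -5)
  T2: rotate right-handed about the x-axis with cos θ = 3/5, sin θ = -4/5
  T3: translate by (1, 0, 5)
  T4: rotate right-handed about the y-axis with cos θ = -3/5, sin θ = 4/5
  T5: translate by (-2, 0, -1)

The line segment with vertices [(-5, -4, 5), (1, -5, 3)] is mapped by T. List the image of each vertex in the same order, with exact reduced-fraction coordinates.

image vertices: (223/25, -24/5, -136/25), (5, -7, -10)

T1 translate by (1, -4, -5): (-5, -4, 5) → (-4, -8, 0); (1, -5, 3) → (2, -9, -2)
T2 rotate right-handed about the x-axis with cos θ = 3/5, sin θ = -4/5: (-4, -8, 0) → (-4, -24/5, 32/5); (2, -9, -2) → (2, -7, 6)
T3 translate by (1, 0, 5): (-4, -24/5, 32/5) → (-3, -24/5, 57/5); (2, -7, 6) → (3, -7, 11)
T4 rotate right-handed about the y-axis with cos θ = -3/5, sin θ = 4/5: (-3, -24/5, 57/5) → (273/25, -24/5, -111/25); (3, -7, 11) → (7, -7, -9)
T5 translate by (-2, 0, -1): (273/25, -24/5, -111/25) → (223/25, -24/5, -136/25); (7, -7, -9) → (5, -7, -10)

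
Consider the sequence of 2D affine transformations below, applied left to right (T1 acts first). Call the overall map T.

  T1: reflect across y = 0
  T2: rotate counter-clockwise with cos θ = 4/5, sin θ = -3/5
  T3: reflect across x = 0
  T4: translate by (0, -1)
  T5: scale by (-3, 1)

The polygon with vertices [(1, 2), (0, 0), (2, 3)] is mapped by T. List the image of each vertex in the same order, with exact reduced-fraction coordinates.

image vertices: (-6/5, -16/5), (0, -1), (-3/5, -23/5)

T1 reflect across y = 0: (1, 2) → (1, -2); (0, 0) → (0, 0); (2, 3) → (2, -3)
T2 rotate counter-clockwise with cos θ = 4/5, sin θ = -3/5: (1, -2) → (-2/5, -11/5); (0, 0) → (0, 0); (2, -3) → (-1/5, -18/5)
T3 reflect across x = 0: (-2/5, -11/5) → (2/5, -11/5); (0, 0) → (0, 0); (-1/5, -18/5) → (1/5, -18/5)
T4 translate by (0, -1): (2/5, -11/5) → (2/5, -16/5); (0, 0) → (0, -1); (1/5, -18/5) → (1/5, -23/5)
T5 scale by (-3, 1): (2/5, -16/5) → (-6/5, -16/5); (0, -1) → (0, -1); (1/5, -23/5) → (-3/5, -23/5)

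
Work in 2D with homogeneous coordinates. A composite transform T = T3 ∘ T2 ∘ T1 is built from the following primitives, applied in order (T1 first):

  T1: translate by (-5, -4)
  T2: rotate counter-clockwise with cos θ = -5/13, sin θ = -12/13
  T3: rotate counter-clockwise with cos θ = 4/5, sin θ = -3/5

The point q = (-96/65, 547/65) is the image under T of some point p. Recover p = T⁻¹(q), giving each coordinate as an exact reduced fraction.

p = (2, -4)

T1 = [1 0 -5; 0 1 -4; 0 0 1]
T2·T1 = [-5/13 12/13 -23/13; -12/13 -5/13 80/13; 0 0 1]
T3·…·T1 = [-56/65 33/65 148/65; -33/65 -56/65 389/65; 0 0 1]
det M = 1; M⁻¹ = [-56/65 -33/65 5; 33/65 -56/65 4; 0 0 1]
M⁻¹ · (-96/65, 547/65)ᵀ = (2, -4)ᵀ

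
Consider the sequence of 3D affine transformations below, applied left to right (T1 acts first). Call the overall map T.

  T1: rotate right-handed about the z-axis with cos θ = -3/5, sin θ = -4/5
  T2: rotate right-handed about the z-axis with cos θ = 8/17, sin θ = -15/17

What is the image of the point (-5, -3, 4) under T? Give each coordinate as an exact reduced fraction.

T1 rotate right-handed about the z-axis with cos θ = -3/5, sin θ = -4/5: (-5, -3, 4) → (3/5, 29/5, 4)
T2 rotate right-handed about the z-axis with cos θ = 8/17, sin θ = -15/17: (3/5, 29/5, 4) → (27/5, 11/5, 4)

T(p) = (27/5, 11/5, 4)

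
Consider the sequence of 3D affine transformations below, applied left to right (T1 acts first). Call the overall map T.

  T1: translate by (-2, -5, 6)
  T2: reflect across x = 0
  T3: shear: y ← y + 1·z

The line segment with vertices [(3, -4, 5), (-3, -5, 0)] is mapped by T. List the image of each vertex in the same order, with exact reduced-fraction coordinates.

T1 translate by (-2, -5, 6): (3, -4, 5) → (1, -9, 11); (-3, -5, 0) → (-5, -10, 6)
T2 reflect across x = 0: (1, -9, 11) → (-1, -9, 11); (-5, -10, 6) → (5, -10, 6)
T3 shear: y ← y + 1·z: (-1, -9, 11) → (-1, 2, 11); (5, -10, 6) → (5, -4, 6)

image vertices: (-1, 2, 11), (5, -4, 6)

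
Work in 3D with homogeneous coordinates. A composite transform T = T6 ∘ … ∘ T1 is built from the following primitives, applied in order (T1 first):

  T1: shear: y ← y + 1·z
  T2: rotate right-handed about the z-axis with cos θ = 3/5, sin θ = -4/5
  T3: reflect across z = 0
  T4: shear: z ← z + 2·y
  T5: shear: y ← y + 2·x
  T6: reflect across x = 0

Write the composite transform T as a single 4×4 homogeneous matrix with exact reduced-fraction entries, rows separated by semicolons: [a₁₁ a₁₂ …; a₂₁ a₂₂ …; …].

T1 = [1 0 0 0; 0 1 1 0; 0 0 1 0; 0 0 0 1]
T2·T1 = [3/5 4/5 4/5 0; -4/5 3/5 3/5 0; 0 0 1 0; 0 0 0 1]
T3·…·T1 = [3/5 4/5 4/5 0; -4/5 3/5 3/5 0; 0 0 -1 0; 0 0 0 1]
T4·…·T1 = [3/5 4/5 4/5 0; -4/5 3/5 3/5 0; -8/5 6/5 1/5 0; 0 0 0 1]
T5·…·T1 = [3/5 4/5 4/5 0; 2/5 11/5 11/5 0; -8/5 6/5 1/5 0; 0 0 0 1]
T6·…·T1 = [-3/5 -4/5 -4/5 0; 2/5 11/5 11/5 0; -8/5 6/5 1/5 0; 0 0 0 1]

T = [-3/5 -4/5 -4/5 0; 2/5 11/5 11/5 0; -8/5 6/5 1/5 0; 0 0 0 1]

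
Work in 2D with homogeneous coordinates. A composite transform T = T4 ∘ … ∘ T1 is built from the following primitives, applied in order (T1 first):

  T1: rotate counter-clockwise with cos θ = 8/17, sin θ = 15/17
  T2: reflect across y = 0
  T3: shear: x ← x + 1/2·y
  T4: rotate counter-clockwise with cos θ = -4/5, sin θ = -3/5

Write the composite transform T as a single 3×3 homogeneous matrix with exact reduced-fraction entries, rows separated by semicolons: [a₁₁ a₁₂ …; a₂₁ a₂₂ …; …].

T = [-47/85 52/85 0; 117/170 89/85 0; 0 0 1]

T1 = [8/17 -15/17 0; 15/17 8/17 0; 0 0 1]
T2·T1 = [8/17 -15/17 0; -15/17 -8/17 0; 0 0 1]
T3·…·T1 = [1/34 -19/17 0; -15/17 -8/17 0; 0 0 1]
T4·…·T1 = [-47/85 52/85 0; 117/170 89/85 0; 0 0 1]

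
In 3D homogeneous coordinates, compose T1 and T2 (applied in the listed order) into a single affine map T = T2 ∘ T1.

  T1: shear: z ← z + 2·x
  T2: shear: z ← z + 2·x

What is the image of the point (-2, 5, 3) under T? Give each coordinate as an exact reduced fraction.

T1 shear: z ← z + 2·x: (-2, 5, 3) → (-2, 5, -1)
T2 shear: z ← z + 2·x: (-2, 5, -1) → (-2, 5, -5)

T(p) = (-2, 5, -5)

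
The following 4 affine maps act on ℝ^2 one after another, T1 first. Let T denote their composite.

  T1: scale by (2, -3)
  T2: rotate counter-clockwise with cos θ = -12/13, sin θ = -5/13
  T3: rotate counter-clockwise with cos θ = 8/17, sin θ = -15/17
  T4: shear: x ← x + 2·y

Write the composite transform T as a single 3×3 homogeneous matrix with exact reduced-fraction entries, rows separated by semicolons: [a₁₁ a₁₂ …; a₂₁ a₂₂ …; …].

T1 = [2 0 0; 0 -3 0; 0 0 1]
T2·T1 = [-24/13 -15/13 0; -10/13 36/13 0; 0 0 1]
T3·…·T1 = [-342/221 420/221 0; 280/221 513/221 0; 0 0 1]
T4·…·T1 = [218/221 1446/221 0; 280/221 513/221 0; 0 0 1]

T = [218/221 1446/221 0; 280/221 513/221 0; 0 0 1]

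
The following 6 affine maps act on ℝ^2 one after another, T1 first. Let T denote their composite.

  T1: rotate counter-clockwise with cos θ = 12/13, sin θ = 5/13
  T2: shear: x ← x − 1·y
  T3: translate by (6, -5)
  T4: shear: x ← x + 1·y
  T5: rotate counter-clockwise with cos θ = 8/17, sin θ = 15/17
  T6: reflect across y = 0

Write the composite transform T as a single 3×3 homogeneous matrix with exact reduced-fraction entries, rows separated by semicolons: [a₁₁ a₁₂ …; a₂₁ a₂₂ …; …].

T = [21/221 -220/221 83/17; -220/221 -21/221 25/17; 0 0 1]

T1 = [12/13 -5/13 0; 5/13 12/13 0; 0 0 1]
T2·T1 = [7/13 -17/13 0; 5/13 12/13 0; 0 0 1]
T3·…·T1 = [7/13 -17/13 6; 5/13 12/13 -5; 0 0 1]
T4·…·T1 = [12/13 -5/13 1; 5/13 12/13 -5; 0 0 1]
T5·…·T1 = [21/221 -220/221 83/17; 220/221 21/221 -25/17; 0 0 1]
T6·…·T1 = [21/221 -220/221 83/17; -220/221 -21/221 25/17; 0 0 1]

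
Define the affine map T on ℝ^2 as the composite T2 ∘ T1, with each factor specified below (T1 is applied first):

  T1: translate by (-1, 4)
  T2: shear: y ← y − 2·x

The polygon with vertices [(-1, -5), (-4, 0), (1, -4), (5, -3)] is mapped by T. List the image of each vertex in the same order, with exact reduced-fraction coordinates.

T1 translate by (-1, 4): (-1, -5) → (-2, -1); (-4, 0) → (-5, 4); (1, -4) → (0, 0); (5, -3) → (4, 1)
T2 shear: y ← y − 2·x: (-2, -1) → (-2, 3); (-5, 4) → (-5, 14); (0, 0) → (0, 0); (4, 1) → (4, -7)

image vertices: (-2, 3), (-5, 14), (0, 0), (4, -7)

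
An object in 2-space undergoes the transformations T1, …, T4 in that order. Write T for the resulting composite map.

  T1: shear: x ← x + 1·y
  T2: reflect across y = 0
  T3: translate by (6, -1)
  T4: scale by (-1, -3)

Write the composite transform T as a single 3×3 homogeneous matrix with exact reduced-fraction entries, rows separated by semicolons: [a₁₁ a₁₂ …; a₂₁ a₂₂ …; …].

T1 = [1 1 0; 0 1 0; 0 0 1]
T2·T1 = [1 1 0; 0 -1 0; 0 0 1]
T3·…·T1 = [1 1 6; 0 -1 -1; 0 0 1]
T4·…·T1 = [-1 -1 -6; 0 3 3; 0 0 1]

T = [-1 -1 -6; 0 3 3; 0 0 1]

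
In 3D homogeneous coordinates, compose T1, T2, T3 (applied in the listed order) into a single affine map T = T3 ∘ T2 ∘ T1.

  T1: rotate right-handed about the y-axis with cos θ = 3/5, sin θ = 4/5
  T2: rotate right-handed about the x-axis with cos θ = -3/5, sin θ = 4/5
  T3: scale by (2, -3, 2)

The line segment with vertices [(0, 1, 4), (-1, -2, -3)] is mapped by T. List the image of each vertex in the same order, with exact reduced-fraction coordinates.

T1 rotate right-handed about the y-axis with cos θ = 3/5, sin θ = 4/5: (0, 1, 4) → (16/5, 1, 12/5); (-1, -2, -3) → (-3, -2, -1)
T2 rotate right-handed about the x-axis with cos θ = -3/5, sin θ = 4/5: (16/5, 1, 12/5) → (16/5, -63/25, -16/25); (-3, -2, -1) → (-3, 2, -1)
T3 scale by (2, -3, 2): (16/5, -63/25, -16/25) → (32/5, 189/25, -32/25); (-3, 2, -1) → (-6, -6, -2)

image vertices: (32/5, 189/25, -32/25), (-6, -6, -2)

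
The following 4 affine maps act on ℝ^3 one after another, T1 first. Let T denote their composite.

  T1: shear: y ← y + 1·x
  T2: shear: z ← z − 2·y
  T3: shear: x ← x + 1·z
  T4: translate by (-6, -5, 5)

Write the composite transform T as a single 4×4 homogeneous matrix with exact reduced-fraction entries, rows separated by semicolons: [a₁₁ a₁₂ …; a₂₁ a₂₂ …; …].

T = [-1 -2 1 -6; 1 1 0 -5; -2 -2 1 5; 0 0 0 1]

T1 = [1 0 0 0; 1 1 0 0; 0 0 1 0; 0 0 0 1]
T2·T1 = [1 0 0 0; 1 1 0 0; -2 -2 1 0; 0 0 0 1]
T3·…·T1 = [-1 -2 1 0; 1 1 0 0; -2 -2 1 0; 0 0 0 1]
T4·…·T1 = [-1 -2 1 -6; 1 1 0 -5; -2 -2 1 5; 0 0 0 1]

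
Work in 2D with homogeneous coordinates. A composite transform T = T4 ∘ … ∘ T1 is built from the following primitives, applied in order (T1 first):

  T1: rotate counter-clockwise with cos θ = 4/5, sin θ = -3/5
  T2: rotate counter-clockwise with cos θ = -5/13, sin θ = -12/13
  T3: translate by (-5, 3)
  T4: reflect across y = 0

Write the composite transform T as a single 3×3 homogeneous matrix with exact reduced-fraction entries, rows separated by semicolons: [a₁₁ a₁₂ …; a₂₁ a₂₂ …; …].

T1 = [4/5 3/5 0; -3/5 4/5 0; 0 0 1]
T2·T1 = [-56/65 33/65 0; -33/65 -56/65 0; 0 0 1]
T3·…·T1 = [-56/65 33/65 -5; -33/65 -56/65 3; 0 0 1]
T4·…·T1 = [-56/65 33/65 -5; 33/65 56/65 -3; 0 0 1]

T = [-56/65 33/65 -5; 33/65 56/65 -3; 0 0 1]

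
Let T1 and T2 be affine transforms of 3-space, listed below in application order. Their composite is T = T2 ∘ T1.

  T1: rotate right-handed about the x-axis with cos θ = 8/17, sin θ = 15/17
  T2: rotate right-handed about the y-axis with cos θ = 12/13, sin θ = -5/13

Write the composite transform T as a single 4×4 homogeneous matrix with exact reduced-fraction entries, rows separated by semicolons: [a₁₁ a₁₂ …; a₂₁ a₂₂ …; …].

T1 = [1 0 0 0; 0 8/17 -15/17 0; 0 15/17 8/17 0; 0 0 0 1]
T2·T1 = [12/13 -75/221 -40/221 0; 0 8/17 -15/17 0; 5/13 180/221 96/221 0; 0 0 0 1]

T = [12/13 -75/221 -40/221 0; 0 8/17 -15/17 0; 5/13 180/221 96/221 0; 0 0 0 1]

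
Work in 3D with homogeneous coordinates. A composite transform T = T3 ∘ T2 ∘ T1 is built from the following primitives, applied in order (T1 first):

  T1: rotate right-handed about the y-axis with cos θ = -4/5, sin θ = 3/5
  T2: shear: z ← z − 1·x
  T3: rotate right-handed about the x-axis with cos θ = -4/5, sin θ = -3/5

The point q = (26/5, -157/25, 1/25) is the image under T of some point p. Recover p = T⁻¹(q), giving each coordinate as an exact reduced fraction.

p = (-5, 5, 2)

T1 = [-4/5 0 3/5 0; 0 1 0 0; -3/5 0 -4/5 0; 0 0 0 1]
T2·T1 = [-4/5 0 3/5 0; 0 1 0 0; 1/5 0 -7/5 0; 0 0 0 1]
T3·…·T1 = [-4/5 0 3/5 0; 3/25 -4/5 -21/25 0; -4/25 -3/5 28/25 0; 0 0 0 1]
det M = 1; M⁻¹ = [-7/5 -9/25 12/25 0; 0 -4/5 -3/5 0; -1/5 -12/25 16/25 0; 0 0 0 1]
M⁻¹ · (26/5, -157/25, 1/25)ᵀ = (-5, 5, 2)ᵀ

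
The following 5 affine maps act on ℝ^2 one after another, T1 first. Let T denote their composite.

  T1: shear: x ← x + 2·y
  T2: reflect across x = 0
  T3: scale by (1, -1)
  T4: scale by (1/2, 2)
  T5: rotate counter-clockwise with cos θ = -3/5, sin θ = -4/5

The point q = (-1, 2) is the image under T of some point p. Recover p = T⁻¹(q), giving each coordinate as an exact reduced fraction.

T1 = [1 2 0; 0 1 0; 0 0 1]
T2·T1 = [-1 -2 0; 0 1 0; 0 0 1]
T3·…·T1 = [-1 -2 0; 0 -1 0; 0 0 1]
T4·…·T1 = [-1/2 -1 0; 0 -2 0; 0 0 1]
T5·…·T1 = [3/10 -1 0; 2/5 2 0; 0 0 1]
det M = 1; M⁻¹ = [2 1 0; -2/5 3/10 0; 0 0 1]
M⁻¹ · (-1, 2)ᵀ = (0, 1)ᵀ

p = (0, 1)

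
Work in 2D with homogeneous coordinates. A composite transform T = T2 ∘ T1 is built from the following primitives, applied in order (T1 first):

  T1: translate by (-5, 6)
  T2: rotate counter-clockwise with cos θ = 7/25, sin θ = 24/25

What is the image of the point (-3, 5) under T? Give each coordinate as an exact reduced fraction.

T(p) = (-64/5, -23/5)

T1 translate by (-5, 6): (-3, 5) → (-8, 11)
T2 rotate counter-clockwise with cos θ = 7/25, sin θ = 24/25: (-8, 11) → (-64/5, -23/5)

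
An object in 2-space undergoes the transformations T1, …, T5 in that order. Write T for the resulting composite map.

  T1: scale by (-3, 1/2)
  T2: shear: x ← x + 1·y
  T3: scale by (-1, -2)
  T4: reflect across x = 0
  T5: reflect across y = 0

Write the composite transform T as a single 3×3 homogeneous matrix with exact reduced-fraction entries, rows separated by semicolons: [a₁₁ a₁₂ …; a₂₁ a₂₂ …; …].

T = [-3 1/2 0; 0 1 0; 0 0 1]

T1 = [-3 0 0; 0 1/2 0; 0 0 1]
T2·T1 = [-3 1/2 0; 0 1/2 0; 0 0 1]
T3·…·T1 = [3 -1/2 0; 0 -1 0; 0 0 1]
T4·…·T1 = [-3 1/2 0; 0 -1 0; 0 0 1]
T5·…·T1 = [-3 1/2 0; 0 1 0; 0 0 1]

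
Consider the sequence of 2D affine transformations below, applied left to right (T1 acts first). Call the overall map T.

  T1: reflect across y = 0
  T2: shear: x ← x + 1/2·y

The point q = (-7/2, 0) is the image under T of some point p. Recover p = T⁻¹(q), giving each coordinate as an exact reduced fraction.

T1 = [1 0 0; 0 -1 0; 0 0 1]
T2·T1 = [1 -1/2 0; 0 -1 0; 0 0 1]
det M = -1; M⁻¹ = [1 -1/2 0; 0 -1 0; 0 0 1]
M⁻¹ · (-7/2, 0)ᵀ = (-7/2, 0)ᵀ

p = (-7/2, 0)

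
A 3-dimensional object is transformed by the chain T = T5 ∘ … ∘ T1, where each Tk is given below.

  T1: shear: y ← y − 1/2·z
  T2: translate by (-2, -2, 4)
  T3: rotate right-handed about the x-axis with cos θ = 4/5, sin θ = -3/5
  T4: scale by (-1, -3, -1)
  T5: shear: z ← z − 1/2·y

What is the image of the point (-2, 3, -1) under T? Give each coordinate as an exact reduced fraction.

T1 shear: y ← y − 1/2·z: (-2, 3, -1) → (-2, 7/2, -1)
T2 translate by (-2, -2, 4): (-2, 7/2, -1) → (-4, 3/2, 3)
T3 rotate right-handed about the x-axis with cos θ = 4/5, sin θ = -3/5: (-4, 3/2, 3) → (-4, 3, 3/2)
T4 scale by (-1, -3, -1): (-4, 3, 3/2) → (4, -9, -3/2)
T5 shear: z ← z − 1/2·y: (4, -9, -3/2) → (4, -9, 3)

T(p) = (4, -9, 3)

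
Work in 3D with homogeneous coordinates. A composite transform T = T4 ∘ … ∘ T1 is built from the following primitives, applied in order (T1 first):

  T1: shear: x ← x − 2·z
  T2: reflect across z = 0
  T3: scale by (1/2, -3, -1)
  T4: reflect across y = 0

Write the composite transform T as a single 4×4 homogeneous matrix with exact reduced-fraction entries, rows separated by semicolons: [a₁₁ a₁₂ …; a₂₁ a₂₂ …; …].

T1 = [1 0 -2 0; 0 1 0 0; 0 0 1 0; 0 0 0 1]
T2·T1 = [1 0 -2 0; 0 1 0 0; 0 0 -1 0; 0 0 0 1]
T3·…·T1 = [1/2 0 -1 0; 0 -3 0 0; 0 0 1 0; 0 0 0 1]
T4·…·T1 = [1/2 0 -1 0; 0 3 0 0; 0 0 1 0; 0 0 0 1]

T = [1/2 0 -1 0; 0 3 0 0; 0 0 1 0; 0 0 0 1]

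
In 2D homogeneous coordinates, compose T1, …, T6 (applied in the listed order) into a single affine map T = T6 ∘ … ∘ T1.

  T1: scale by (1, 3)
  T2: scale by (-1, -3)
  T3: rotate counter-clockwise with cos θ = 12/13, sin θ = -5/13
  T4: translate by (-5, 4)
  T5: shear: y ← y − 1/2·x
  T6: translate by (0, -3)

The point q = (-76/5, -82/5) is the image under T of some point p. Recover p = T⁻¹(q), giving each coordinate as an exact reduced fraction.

T1 = [1 0 0; 0 3 0; 0 0 1]
T2·T1 = [-1 0 0; 0 -9 0; 0 0 1]
T3·…·T1 = [-12/13 -45/13 0; 5/13 -108/13 0; 0 0 1]
T4·…·T1 = [-12/13 -45/13 -5; 5/13 -108/13 4; 0 0 1]
T5·…·T1 = [-12/13 -45/13 -5; 11/13 -171/26 13/2; 0 0 1]
T6·…·T1 = [-12/13 -45/13 -5; 11/13 -171/26 7/2; 0 0 1]
det M = 9; M⁻¹ = [-19/26 5/13 -5; -11/117 -4/39 -1/9; 0 0 1]
M⁻¹ · (-76/5, -82/5)ᵀ = (-1/5, 3)ᵀ

p = (-1/5, 3)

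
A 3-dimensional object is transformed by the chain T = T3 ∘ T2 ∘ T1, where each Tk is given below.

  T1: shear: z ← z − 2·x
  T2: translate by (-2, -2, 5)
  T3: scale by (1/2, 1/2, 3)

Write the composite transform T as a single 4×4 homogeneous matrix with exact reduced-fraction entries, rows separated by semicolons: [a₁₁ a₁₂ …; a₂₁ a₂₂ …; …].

T = [1/2 0 0 -1; 0 1/2 0 -1; -6 0 3 15; 0 0 0 1]

T1 = [1 0 0 0; 0 1 0 0; -2 0 1 0; 0 0 0 1]
T2·T1 = [1 0 0 -2; 0 1 0 -2; -2 0 1 5; 0 0 0 1]
T3·…·T1 = [1/2 0 0 -1; 0 1/2 0 -1; -6 0 3 15; 0 0 0 1]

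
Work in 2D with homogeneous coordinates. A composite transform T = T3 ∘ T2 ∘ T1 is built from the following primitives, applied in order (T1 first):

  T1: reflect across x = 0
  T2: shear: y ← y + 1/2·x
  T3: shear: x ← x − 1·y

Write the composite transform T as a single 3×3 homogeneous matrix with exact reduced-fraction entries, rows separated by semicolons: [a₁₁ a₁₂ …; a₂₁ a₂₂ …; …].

T1 = [-1 0 0; 0 1 0; 0 0 1]
T2·T1 = [-1 0 0; -1/2 1 0; 0 0 1]
T3·…·T1 = [-1/2 -1 0; -1/2 1 0; 0 0 1]

T = [-1/2 -1 0; -1/2 1 0; 0 0 1]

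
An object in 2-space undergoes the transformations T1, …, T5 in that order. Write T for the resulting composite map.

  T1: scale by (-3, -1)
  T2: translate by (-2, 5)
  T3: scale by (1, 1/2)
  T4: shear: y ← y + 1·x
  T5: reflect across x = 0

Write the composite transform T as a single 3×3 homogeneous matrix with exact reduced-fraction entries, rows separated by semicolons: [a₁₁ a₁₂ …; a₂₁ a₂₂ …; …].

T1 = [-3 0 0; 0 -1 0; 0 0 1]
T2·T1 = [-3 0 -2; 0 -1 5; 0 0 1]
T3·…·T1 = [-3 0 -2; 0 -1/2 5/2; 0 0 1]
T4·…·T1 = [-3 0 -2; -3 -1/2 1/2; 0 0 1]
T5·…·T1 = [3 0 2; -3 -1/2 1/2; 0 0 1]

T = [3 0 2; -3 -1/2 1/2; 0 0 1]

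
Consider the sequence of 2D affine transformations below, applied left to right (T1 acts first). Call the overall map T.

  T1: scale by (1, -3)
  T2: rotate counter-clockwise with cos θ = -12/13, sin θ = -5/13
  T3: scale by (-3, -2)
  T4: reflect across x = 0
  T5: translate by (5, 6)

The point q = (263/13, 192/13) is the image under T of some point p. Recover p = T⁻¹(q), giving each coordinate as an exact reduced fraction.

p = (-3, -2)

T1 = [1 0 0; 0 -3 0; 0 0 1]
T2·T1 = [-12/13 -15/13 0; -5/13 36/13 0; 0 0 1]
T3·…·T1 = [36/13 45/13 0; 10/13 -72/13 0; 0 0 1]
T4·…·T1 = [-36/13 -45/13 0; 10/13 -72/13 0; 0 0 1]
T5·…·T1 = [-36/13 -45/13 5; 10/13 -72/13 6; 0 0 1]
det M = 18; M⁻¹ = [-4/13 5/26 5/13; -5/117 -2/13 133/117; 0 0 1]
M⁻¹ · (263/13, 192/13)ᵀ = (-3, -2)ᵀ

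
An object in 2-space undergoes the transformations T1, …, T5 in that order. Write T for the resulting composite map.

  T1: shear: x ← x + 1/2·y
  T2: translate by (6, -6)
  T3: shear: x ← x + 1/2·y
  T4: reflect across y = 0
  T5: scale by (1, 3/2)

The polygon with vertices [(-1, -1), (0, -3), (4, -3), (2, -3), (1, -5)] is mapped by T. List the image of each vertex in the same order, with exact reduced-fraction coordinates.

T1 shear: x ← x + 1/2·y: (-1, -1) → (-3/2, -1); (0, -3) → (-3/2, -3); (4, -3) → (5/2, -3); (2, -3) → (1/2, -3); (1, -5) → (-3/2, -5)
T2 translate by (6, -6): (-3/2, -1) → (9/2, -7); (-3/2, -3) → (9/2, -9); (5/2, -3) → (17/2, -9); (1/2, -3) → (13/2, -9); (-3/2, -5) → (9/2, -11)
T3 shear: x ← x + 1/2·y: (9/2, -7) → (1, -7); (9/2, -9) → (0, -9); (17/2, -9) → (4, -9); (13/2, -9) → (2, -9); (9/2, -11) → (-1, -11)
T4 reflect across y = 0: (1, -7) → (1, 7); (0, -9) → (0, 9); (4, -9) → (4, 9); (2, -9) → (2, 9); (-1, -11) → (-1, 11)
T5 scale by (1, 3/2): (1, 7) → (1, 21/2); (0, 9) → (0, 27/2); (4, 9) → (4, 27/2); (2, 9) → (2, 27/2); (-1, 11) → (-1, 33/2)

image vertices: (1, 21/2), (0, 27/2), (4, 27/2), (2, 27/2), (-1, 33/2)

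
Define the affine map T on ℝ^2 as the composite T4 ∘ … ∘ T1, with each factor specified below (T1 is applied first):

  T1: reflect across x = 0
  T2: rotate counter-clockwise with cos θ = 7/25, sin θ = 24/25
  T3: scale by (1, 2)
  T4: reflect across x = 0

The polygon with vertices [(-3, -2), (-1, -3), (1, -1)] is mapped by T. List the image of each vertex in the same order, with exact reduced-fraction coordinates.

T1 reflect across x = 0: (-3, -2) → (3, -2); (-1, -3) → (1, -3); (1, -1) → (-1, -1)
T2 rotate counter-clockwise with cos θ = 7/25, sin θ = 24/25: (3, -2) → (69/25, 58/25); (1, -3) → (79/25, 3/25); (-1, -1) → (17/25, -31/25)
T3 scale by (1, 2): (69/25, 58/25) → (69/25, 116/25); (79/25, 3/25) → (79/25, 6/25); (17/25, -31/25) → (17/25, -62/25)
T4 reflect across x = 0: (69/25, 116/25) → (-69/25, 116/25); (79/25, 6/25) → (-79/25, 6/25); (17/25, -62/25) → (-17/25, -62/25)

image vertices: (-69/25, 116/25), (-79/25, 6/25), (-17/25, -62/25)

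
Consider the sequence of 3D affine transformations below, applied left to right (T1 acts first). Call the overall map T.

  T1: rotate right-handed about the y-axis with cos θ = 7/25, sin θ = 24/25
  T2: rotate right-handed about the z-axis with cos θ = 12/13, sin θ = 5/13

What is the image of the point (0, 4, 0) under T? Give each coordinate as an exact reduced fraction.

T1 rotate right-handed about the y-axis with cos θ = 7/25, sin θ = 24/25: (0, 4, 0) → (0, 4, 0)
T2 rotate right-handed about the z-axis with cos θ = 12/13, sin θ = 5/13: (0, 4, 0) → (-20/13, 48/13, 0)

T(p) = (-20/13, 48/13, 0)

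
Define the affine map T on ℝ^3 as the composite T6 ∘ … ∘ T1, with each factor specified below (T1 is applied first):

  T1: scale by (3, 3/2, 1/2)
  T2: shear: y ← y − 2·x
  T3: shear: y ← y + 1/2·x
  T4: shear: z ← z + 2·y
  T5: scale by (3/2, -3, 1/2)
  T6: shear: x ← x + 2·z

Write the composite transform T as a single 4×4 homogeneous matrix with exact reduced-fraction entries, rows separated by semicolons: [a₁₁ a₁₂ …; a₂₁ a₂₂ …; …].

T1 = [3 0 0 0; 0 3/2 0 0; 0 0 1/2 0; 0 0 0 1]
T2·T1 = [3 0 0 0; -6 3/2 0 0; 0 0 1/2 0; 0 0 0 1]
T3·…·T1 = [3 0 0 0; -9/2 3/2 0 0; 0 0 1/2 0; 0 0 0 1]
T4·…·T1 = [3 0 0 0; -9/2 3/2 0 0; -9 3 1/2 0; 0 0 0 1]
T5·…·T1 = [9/2 0 0 0; 27/2 -9/2 0 0; -9/2 3/2 1/4 0; 0 0 0 1]
T6·…·T1 = [-9/2 3 1/2 0; 27/2 -9/2 0 0; -9/2 3/2 1/4 0; 0 0 0 1]

T = [-9/2 3 1/2 0; 27/2 -9/2 0 0; -9/2 3/2 1/4 0; 0 0 0 1]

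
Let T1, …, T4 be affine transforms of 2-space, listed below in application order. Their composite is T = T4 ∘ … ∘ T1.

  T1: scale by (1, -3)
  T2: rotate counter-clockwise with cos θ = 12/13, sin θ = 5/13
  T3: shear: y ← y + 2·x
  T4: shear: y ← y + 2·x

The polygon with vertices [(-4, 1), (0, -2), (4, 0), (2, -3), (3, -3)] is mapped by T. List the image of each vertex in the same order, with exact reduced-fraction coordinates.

image vertices: (-33/13, -188/13), (-30/13, -48/13), (48/13, 212/13), (-21/13, 34/13), (-9/13, 87/13)

T1 scale by (1, -3): (-4, 1) → (-4, -3); (0, -2) → (0, 6); (4, 0) → (4, 0); (2, -3) → (2, 9); (3, -3) → (3, 9)
T2 rotate counter-clockwise with cos θ = 12/13, sin θ = 5/13: (-4, -3) → (-33/13, -56/13); (0, 6) → (-30/13, 72/13); (4, 0) → (48/13, 20/13); (2, 9) → (-21/13, 118/13); (3, 9) → (-9/13, 123/13)
T3 shear: y ← y + 2·x: (-33/13, -56/13) → (-33/13, -122/13); (-30/13, 72/13) → (-30/13, 12/13); (48/13, 20/13) → (48/13, 116/13); (-21/13, 118/13) → (-21/13, 76/13); (-9/13, 123/13) → (-9/13, 105/13)
T4 shear: y ← y + 2·x: (-33/13, -122/13) → (-33/13, -188/13); (-30/13, 12/13) → (-30/13, -48/13); (48/13, 116/13) → (48/13, 212/13); (-21/13, 76/13) → (-21/13, 34/13); (-9/13, 105/13) → (-9/13, 87/13)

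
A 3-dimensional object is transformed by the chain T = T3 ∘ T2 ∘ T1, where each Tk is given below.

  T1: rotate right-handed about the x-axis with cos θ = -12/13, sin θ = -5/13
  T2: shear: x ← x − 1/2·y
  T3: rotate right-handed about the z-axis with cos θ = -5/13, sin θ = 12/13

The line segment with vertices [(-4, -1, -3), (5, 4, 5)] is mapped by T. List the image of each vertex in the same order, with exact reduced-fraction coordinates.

T1 rotate right-handed about the x-axis with cos θ = -12/13, sin θ = -5/13: (-4, -1, -3) → (-4, -3/13, 41/13); (5, 4, 5) → (5, -23/13, -80/13)
T2 shear: x ← x − 1/2·y: (-4, -3/13, 41/13) → (-101/26, -3/13, 41/13); (5, -23/13, -80/13) → (153/26, -23/13, -80/13)
T3 rotate right-handed about the z-axis with cos θ = -5/13, sin θ = 12/13: (-101/26, -3/13, 41/13) → (577/338, -591/169, 41/13); (153/26, -23/13, -80/13) → (-213/338, 1033/169, -80/13)

image vertices: (577/338, -591/169, 41/13), (-213/338, 1033/169, -80/13)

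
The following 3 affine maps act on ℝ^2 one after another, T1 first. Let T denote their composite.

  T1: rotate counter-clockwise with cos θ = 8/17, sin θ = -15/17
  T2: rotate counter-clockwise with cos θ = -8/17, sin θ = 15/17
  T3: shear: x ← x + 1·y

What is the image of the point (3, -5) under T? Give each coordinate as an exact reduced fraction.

T(p) = (94/17, -5/17)

T1 rotate counter-clockwise with cos θ = 8/17, sin θ = -15/17: (3, -5) → (-3, -5)
T2 rotate counter-clockwise with cos θ = -8/17, sin θ = 15/17: (-3, -5) → (99/17, -5/17)
T3 shear: x ← x + 1·y: (99/17, -5/17) → (94/17, -5/17)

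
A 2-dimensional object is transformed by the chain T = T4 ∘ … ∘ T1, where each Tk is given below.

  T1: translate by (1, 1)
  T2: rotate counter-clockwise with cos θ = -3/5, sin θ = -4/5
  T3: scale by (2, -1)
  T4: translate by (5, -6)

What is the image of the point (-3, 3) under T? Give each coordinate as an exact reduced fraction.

T1 translate by (1, 1): (-3, 3) → (-2, 4)
T2 rotate counter-clockwise with cos θ = -3/5, sin θ = -4/5: (-2, 4) → (22/5, -4/5)
T3 scale by (2, -1): (22/5, -4/5) → (44/5, 4/5)
T4 translate by (5, -6): (44/5, 4/5) → (69/5, -26/5)

T(p) = (69/5, -26/5)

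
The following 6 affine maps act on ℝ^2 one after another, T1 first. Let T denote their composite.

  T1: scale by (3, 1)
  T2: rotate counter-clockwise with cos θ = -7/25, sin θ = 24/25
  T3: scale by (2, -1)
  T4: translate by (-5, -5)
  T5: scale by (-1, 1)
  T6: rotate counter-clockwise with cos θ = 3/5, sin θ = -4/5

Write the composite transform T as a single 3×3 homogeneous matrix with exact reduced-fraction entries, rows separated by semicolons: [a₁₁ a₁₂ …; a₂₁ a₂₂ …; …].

T = [-162/125 172/125 -1; -384/125 -171/125 -7; 0 0 1]

T1 = [3 0 0; 0 1 0; 0 0 1]
T2·T1 = [-21/25 -24/25 0; 72/25 -7/25 0; 0 0 1]
T3·…·T1 = [-42/25 -48/25 0; -72/25 7/25 0; 0 0 1]
T4·…·T1 = [-42/25 -48/25 -5; -72/25 7/25 -5; 0 0 1]
T5·…·T1 = [42/25 48/25 5; -72/25 7/25 -5; 0 0 1]
T6·…·T1 = [-162/125 172/125 -1; -384/125 -171/125 -7; 0 0 1]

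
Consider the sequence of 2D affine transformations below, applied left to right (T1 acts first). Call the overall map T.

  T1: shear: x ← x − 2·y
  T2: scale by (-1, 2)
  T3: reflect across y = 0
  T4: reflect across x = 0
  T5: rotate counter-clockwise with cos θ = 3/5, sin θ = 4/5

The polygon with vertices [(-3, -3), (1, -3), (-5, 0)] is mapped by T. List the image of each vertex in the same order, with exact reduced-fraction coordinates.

T1 shear: x ← x − 2·y: (-3, -3) → (3, -3); (1, -3) → (7, -3); (-5, 0) → (-5, 0)
T2 scale by (-1, 2): (3, -3) → (-3, -6); (7, -3) → (-7, -6); (-5, 0) → (5, 0)
T3 reflect across y = 0: (-3, -6) → (-3, 6); (-7, -6) → (-7, 6); (5, 0) → (5, 0)
T4 reflect across x = 0: (-3, 6) → (3, 6); (-7, 6) → (7, 6); (5, 0) → (-5, 0)
T5 rotate counter-clockwise with cos θ = 3/5, sin θ = 4/5: (3, 6) → (-3, 6); (7, 6) → (-3/5, 46/5); (-5, 0) → (-3, -4)

image vertices: (-3, 6), (-3/5, 46/5), (-3, -4)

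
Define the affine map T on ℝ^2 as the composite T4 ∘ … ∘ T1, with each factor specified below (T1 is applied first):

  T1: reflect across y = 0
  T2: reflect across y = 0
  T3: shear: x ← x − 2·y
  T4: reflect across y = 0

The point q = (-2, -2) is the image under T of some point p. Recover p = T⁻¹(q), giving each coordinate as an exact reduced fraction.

p = (2, 2)

T1 = [1 0 0; 0 -1 0; 0 0 1]
T2·T1 = [1 0 0; 0 1 0; 0 0 1]
T3·…·T1 = [1 -2 0; 0 1 0; 0 0 1]
T4·…·T1 = [1 -2 0; 0 -1 0; 0 0 1]
det M = -1; M⁻¹ = [1 -2 0; 0 -1 0; 0 0 1]
M⁻¹ · (-2, -2)ᵀ = (2, 2)ᵀ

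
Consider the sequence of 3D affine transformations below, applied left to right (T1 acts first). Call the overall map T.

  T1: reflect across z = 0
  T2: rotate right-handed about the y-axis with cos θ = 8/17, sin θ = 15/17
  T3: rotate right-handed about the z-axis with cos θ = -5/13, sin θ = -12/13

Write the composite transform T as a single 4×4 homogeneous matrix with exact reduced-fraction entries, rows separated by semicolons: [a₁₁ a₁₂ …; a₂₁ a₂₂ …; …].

T1 = [1 0 0 0; 0 1 0 0; 0 0 -1 0; 0 0 0 1]
T2·T1 = [8/17 0 -15/17 0; 0 1 0 0; -15/17 0 -8/17 0; 0 0 0 1]
T3·…·T1 = [-40/221 12/13 75/221 0; -96/221 -5/13 180/221 0; -15/17 0 -8/17 0; 0 0 0 1]

T = [-40/221 12/13 75/221 0; -96/221 -5/13 180/221 0; -15/17 0 -8/17 0; 0 0 0 1]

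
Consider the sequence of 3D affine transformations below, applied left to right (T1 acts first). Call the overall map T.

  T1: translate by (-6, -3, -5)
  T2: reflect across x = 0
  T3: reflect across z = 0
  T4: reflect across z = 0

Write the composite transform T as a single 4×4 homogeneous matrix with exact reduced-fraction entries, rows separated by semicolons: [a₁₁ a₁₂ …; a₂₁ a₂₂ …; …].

T = [-1 0 0 6; 0 1 0 -3; 0 0 1 -5; 0 0 0 1]

T1 = [1 0 0 -6; 0 1 0 -3; 0 0 1 -5; 0 0 0 1]
T2·T1 = [-1 0 0 6; 0 1 0 -3; 0 0 1 -5; 0 0 0 1]
T3·…·T1 = [-1 0 0 6; 0 1 0 -3; 0 0 -1 5; 0 0 0 1]
T4·…·T1 = [-1 0 0 6; 0 1 0 -3; 0 0 1 -5; 0 0 0 1]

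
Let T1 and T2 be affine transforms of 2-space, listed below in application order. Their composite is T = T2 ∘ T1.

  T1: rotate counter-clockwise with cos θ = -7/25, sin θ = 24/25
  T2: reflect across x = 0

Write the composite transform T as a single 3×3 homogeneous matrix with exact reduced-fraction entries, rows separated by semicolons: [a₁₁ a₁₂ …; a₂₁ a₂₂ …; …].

T1 = [-7/25 -24/25 0; 24/25 -7/25 0; 0 0 1]
T2·T1 = [7/25 24/25 0; 24/25 -7/25 0; 0 0 1]

T = [7/25 24/25 0; 24/25 -7/25 0; 0 0 1]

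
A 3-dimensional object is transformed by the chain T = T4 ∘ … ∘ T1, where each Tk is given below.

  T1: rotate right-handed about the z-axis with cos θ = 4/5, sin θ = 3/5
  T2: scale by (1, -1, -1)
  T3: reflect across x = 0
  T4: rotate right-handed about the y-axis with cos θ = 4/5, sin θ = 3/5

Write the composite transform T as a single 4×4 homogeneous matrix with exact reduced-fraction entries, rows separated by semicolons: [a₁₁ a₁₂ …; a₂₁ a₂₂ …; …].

T = [-16/25 12/25 -3/5 0; -3/5 -4/5 0 0; 12/25 -9/25 -4/5 0; 0 0 0 1]

T1 = [4/5 -3/5 0 0; 3/5 4/5 0 0; 0 0 1 0; 0 0 0 1]
T2·T1 = [4/5 -3/5 0 0; -3/5 -4/5 0 0; 0 0 -1 0; 0 0 0 1]
T3·…·T1 = [-4/5 3/5 0 0; -3/5 -4/5 0 0; 0 0 -1 0; 0 0 0 1]
T4·…·T1 = [-16/25 12/25 -3/5 0; -3/5 -4/5 0 0; 12/25 -9/25 -4/5 0; 0 0 0 1]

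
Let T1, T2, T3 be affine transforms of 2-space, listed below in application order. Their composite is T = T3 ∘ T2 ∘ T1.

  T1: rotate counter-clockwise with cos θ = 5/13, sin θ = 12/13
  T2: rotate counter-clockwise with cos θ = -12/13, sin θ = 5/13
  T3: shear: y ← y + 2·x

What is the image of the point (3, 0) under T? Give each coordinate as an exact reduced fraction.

T(p) = (-360/169, -1077/169)

T1 rotate counter-clockwise with cos θ = 5/13, sin θ = 12/13: (3, 0) → (15/13, 36/13)
T2 rotate counter-clockwise with cos θ = -12/13, sin θ = 5/13: (15/13, 36/13) → (-360/169, -357/169)
T3 shear: y ← y + 2·x: (-360/169, -357/169) → (-360/169, -1077/169)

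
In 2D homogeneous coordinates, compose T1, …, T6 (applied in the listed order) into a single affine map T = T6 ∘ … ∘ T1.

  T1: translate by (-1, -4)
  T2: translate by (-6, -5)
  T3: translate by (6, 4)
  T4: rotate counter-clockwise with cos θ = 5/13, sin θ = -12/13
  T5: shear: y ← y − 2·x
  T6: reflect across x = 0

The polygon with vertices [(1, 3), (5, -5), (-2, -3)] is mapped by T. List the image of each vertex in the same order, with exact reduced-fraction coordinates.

T1 translate by (-1, -4): (1, 3) → (0, -1); (5, -5) → (4, -9); (-2, -3) → (-3, -7)
T2 translate by (-6, -5): (0, -1) → (-6, -6); (4, -9) → (-2, -14); (-3, -7) → (-9, -12)
T3 translate by (6, 4): (-6, -6) → (0, -2); (-2, -14) → (4, -10); (-9, -12) → (-3, -8)
T4 rotate counter-clockwise with cos θ = 5/13, sin θ = -12/13: (0, -2) → (-24/13, -10/13); (4, -10) → (-100/13, -98/13); (-3, -8) → (-111/13, -4/13)
T5 shear: y ← y − 2·x: (-24/13, -10/13) → (-24/13, 38/13); (-100/13, -98/13) → (-100/13, 102/13); (-111/13, -4/13) → (-111/13, 218/13)
T6 reflect across x = 0: (-24/13, 38/13) → (24/13, 38/13); (-100/13, 102/13) → (100/13, 102/13); (-111/13, 218/13) → (111/13, 218/13)

image vertices: (24/13, 38/13), (100/13, 102/13), (111/13, 218/13)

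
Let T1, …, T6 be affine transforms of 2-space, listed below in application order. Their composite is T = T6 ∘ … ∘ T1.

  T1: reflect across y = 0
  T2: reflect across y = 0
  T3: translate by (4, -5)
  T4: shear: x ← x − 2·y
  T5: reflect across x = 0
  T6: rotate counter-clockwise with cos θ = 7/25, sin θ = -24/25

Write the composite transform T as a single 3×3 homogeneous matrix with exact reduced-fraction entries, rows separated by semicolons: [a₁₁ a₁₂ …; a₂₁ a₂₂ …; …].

T1 = [1 0 0; 0 -1 0; 0 0 1]
T2·T1 = [1 0 0; 0 1 0; 0 0 1]
T3·…·T1 = [1 0 4; 0 1 -5; 0 0 1]
T4·…·T1 = [1 -2 14; 0 1 -5; 0 0 1]
T5·…·T1 = [-1 2 -14; 0 1 -5; 0 0 1]
T6·…·T1 = [-7/25 38/25 -218/25; 24/25 -41/25 301/25; 0 0 1]

T = [-7/25 38/25 -218/25; 24/25 -41/25 301/25; 0 0 1]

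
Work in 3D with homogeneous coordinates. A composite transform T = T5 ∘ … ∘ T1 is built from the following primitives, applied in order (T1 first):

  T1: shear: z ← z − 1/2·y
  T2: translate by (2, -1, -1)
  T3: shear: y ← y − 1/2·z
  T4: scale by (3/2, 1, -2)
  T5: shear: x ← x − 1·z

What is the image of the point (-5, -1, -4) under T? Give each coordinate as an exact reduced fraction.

T(p) = (-27/2, 1/4, 9)

T1 shear: z ← z − 1/2·y: (-5, -1, -4) → (-5, -1, -7/2)
T2 translate by (2, -1, -1): (-5, -1, -7/2) → (-3, -2, -9/2)
T3 shear: y ← y − 1/2·z: (-3, -2, -9/2) → (-3, 1/4, -9/2)
T4 scale by (3/2, 1, -2): (-3, 1/4, -9/2) → (-9/2, 1/4, 9)
T5 shear: x ← x − 1·z: (-9/2, 1/4, 9) → (-27/2, 1/4, 9)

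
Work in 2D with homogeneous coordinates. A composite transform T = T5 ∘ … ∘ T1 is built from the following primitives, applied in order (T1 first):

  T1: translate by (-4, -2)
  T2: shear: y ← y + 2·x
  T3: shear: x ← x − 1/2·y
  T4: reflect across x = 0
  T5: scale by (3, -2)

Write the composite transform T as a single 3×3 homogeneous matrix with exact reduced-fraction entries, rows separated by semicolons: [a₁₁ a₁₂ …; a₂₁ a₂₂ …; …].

T = [0 3/2 -3; -4 -2 20; 0 0 1]

T1 = [1 0 -4; 0 1 -2; 0 0 1]
T2·T1 = [1 0 -4; 2 1 -10; 0 0 1]
T3·…·T1 = [0 -1/2 1; 2 1 -10; 0 0 1]
T4·…·T1 = [0 1/2 -1; 2 1 -10; 0 0 1]
T5·…·T1 = [0 3/2 -3; -4 -2 20; 0 0 1]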